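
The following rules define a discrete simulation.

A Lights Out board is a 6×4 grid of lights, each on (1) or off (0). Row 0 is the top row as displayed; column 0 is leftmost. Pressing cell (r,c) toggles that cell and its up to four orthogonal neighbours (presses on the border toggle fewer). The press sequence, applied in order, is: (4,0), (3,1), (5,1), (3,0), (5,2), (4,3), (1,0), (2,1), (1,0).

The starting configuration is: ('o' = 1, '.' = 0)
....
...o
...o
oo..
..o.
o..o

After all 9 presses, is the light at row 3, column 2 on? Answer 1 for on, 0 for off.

1

step 0: ....
...o
...o
oo..
..o.
o..o
step 1: ....
...o
...o
.o..
ooo.
...o
step 2: ....
...o
.o.o
o.o.
o.o.
...o
step 3: ....
...o
.o.o
o.o.
ooo.
oooo
step 4: ....
...o
oo.o
.oo.
.oo.
oooo
step 5: ....
...o
oo.o
.oo.
.o..
o...
step 6: ....
...o
oo.o
.ooo
.ooo
o..o
step 7: o...
oo.o
.o.o
.ooo
.ooo
o..o
step 8: o...
o..o
o.oo
..oo
.ooo
o..o
step 9: ....
.o.o
..oo
..oo
.ooo
o..o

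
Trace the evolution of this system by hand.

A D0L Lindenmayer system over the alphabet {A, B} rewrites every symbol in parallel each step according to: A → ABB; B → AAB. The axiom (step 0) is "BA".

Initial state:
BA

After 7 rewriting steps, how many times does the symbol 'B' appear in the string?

gen 0: BA
gen 1: AABABB
gen 2: ABBABBAABABBAABAAB
gen 3: ABBAABAABABBAABAABABBABBAABABBAABAABABBABBAABABBABBAAB
gen 4: ABBAABAABABBABBAABABBABBAABABBAABAABABBABBAABABBABBAABABBA…BAABABBAABAABABBAABAABABBABBAABABBAABAABABBAABAABABBABBAAB  (len 162)
gen 5: ABBAABAABABBABBAABABBABBAABABBAABAABABBAABAABABBABBAABABBA…BAABABBAABAABABBABBAABABBABBAABABBAABAABABBAABAABABBABBAAB  (len 486)
gen 6: ABBAABAABABBABBAABABBABBAABABBAABAABABBAABAABABBABBAABABBA…BAABABBAABAABABBABBAABABBABBAABABBAABAABABBAABAABABBABBAAB  (len 1458)
gen 7: ABBAABAABABBABBAABABBABBAABABBAABAABABBAABAABABBABBAABABBA…BAABABBAABAABABBABBAABABBABBAABABBAABAABABBAABAABABBABBAAB  (len 4374)

2187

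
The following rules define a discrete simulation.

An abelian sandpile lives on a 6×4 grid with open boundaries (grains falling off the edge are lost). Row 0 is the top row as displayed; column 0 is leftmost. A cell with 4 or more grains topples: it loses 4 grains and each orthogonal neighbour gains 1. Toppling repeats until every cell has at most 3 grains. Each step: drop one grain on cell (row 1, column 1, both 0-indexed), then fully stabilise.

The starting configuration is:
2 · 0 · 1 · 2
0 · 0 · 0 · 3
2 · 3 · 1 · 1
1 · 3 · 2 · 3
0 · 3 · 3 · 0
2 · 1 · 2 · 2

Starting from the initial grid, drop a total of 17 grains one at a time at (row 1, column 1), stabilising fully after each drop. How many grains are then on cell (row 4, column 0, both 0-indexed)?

gen 0: 2 · 0 · 1 · 2
0 · 0 · 0 · 3
2 · 3 · 1 · 1
1 · 3 · 2 · 3
0 · 3 · 3 · 0
2 · 1 · 2 · 2
gen 1: 2 · 0 · 1 · 2
0 · 1 · 0 · 3
2 · 3 · 1 · 1
1 · 3 · 2 · 3
0 · 3 · 3 · 0
2 · 1 · 2 · 2
gen 2: 2 · 0 · 1 · 2
0 · 2 · 0 · 3
2 · 3 · 1 · 1
1 · 3 · 2 · 3
0 · 3 · 3 · 0
2 · 1 · 2 · 2
gen 3: 2 · 0 · 1 · 2
0 · 3 · 0 · 3
2 · 3 · 1 · 1
1 · 3 · 2 · 3
0 · 3 · 3 · 0
2 · 1 · 2 · 2
gen 4: 2 · 1 · 1 · 2
1 · 1 · 1 · 3
3 · 1 · 3 · 2
2 · 2 · 1 · 0
1 · 1 · 1 · 2
2 · 2 · 3 · 2
gen 5: 2 · 1 · 1 · 2
1 · 2 · 1 · 3
3 · 1 · 3 · 2
2 · 2 · 1 · 0
1 · 1 · 1 · 2
2 · 2 · 3 · 2
gen 6: 2 · 1 · 1 · 2
1 · 3 · 1 · 3
3 · 1 · 3 · 2
2 · 2 · 1 · 0
1 · 1 · 1 · 2
2 · 2 · 3 · 2
gen 7: 2 · 2 · 1 · 2
2 · 0 · 2 · 3
3 · 2 · 3 · 2
2 · 2 · 1 · 0
1 · 1 · 1 · 2
2 · 2 · 3 · 2
gen 8: 2 · 2 · 1 · 2
2 · 1 · 2 · 3
3 · 2 · 3 · 2
2 · 2 · 1 · 0
1 · 1 · 1 · 2
2 · 2 · 3 · 2
gen 9: 2 · 2 · 1 · 2
2 · 2 · 2 · 3
3 · 2 · 3 · 2
2 · 2 · 1 · 0
1 · 1 · 1 · 2
2 · 2 · 3 · 2
gen 10: 2 · 2 · 1 · 2
2 · 3 · 2 · 3
3 · 2 · 3 · 2
2 · 2 · 1 · 0
1 · 1 · 1 · 2
2 · 2 · 3 · 2
gen 11: 2 · 3 · 1 · 2
3 · 0 · 3 · 3
3 · 3 · 3 · 2
2 · 2 · 1 · 0
1 · 1 · 1 · 2
2 · 2 · 3 · 2
gen 12: 2 · 3 · 1 · 2
3 · 1 · 3 · 3
3 · 3 · 3 · 2
2 · 2 · 1 · 0
1 · 1 · 1 · 2
2 · 2 · 3 · 2
gen 13: 2 · 3 · 1 · 2
3 · 2 · 3 · 3
3 · 3 · 3 · 2
2 · 2 · 1 · 0
1 · 1 · 1 · 2
2 · 2 · 3 · 2
gen 14: 2 · 3 · 1 · 2
3 · 3 · 3 · 3
3 · 3 · 3 · 2
2 · 2 · 1 · 0
1 · 1 · 1 · 2
2 · 2 · 3 · 2
gen 15: 0 · 2 · 3 · 3
3 · 0 · 3 · 1
1 · 3 · 2 · 0
3 · 3 · 2 · 1
1 · 1 · 1 · 2
2 · 2 · 3 · 2
gen 16: 0 · 2 · 3 · 3
3 · 1 · 3 · 1
1 · 3 · 2 · 0
3 · 3 · 2 · 1
1 · 1 · 1 · 2
2 · 2 · 3 · 2
gen 17: 0 · 2 · 3 · 3
3 · 2 · 3 · 1
1 · 3 · 2 · 0
3 · 3 · 2 · 1
1 · 1 · 1 · 2
2 · 2 · 3 · 2

1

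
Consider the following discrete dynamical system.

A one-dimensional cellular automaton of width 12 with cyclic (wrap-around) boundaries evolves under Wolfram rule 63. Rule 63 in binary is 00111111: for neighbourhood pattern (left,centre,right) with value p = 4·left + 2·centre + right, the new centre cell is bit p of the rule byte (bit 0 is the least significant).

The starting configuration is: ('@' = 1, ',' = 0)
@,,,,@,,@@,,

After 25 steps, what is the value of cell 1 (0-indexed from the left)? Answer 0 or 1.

k=0  @,,,,@,,@@,,
k=1  @@@@@@@@@,@@
k=2  ,,,,,,,,,@@,
k=3  @@@@@@@@@@,@
k=4  ,,,,,,,,,,@@
k=5  @@@@@@@@@@@,
k=6  @,,,,,,,,,,@
k=7  ,@@@@@@@@@@@
k=8  @@,,,,,,,,,,
k=9  @,@@@@@@@@@@
k=10  ,@@,,,,,,,,,
k=11  @@,@@@@@@@@@
k=12  ,,@@,,,,,,,,
k=13  @@@,@@@@@@@@
k=14  ,,,@@,,,,,,,
k=15  @@@@,@@@@@@@
k=16  ,,,,@@,,,,,,
k=17  @@@@@,@@@@@@
k=18  ,,,,,@@,,,,,
k=19  @@@@@@,@@@@@
k=20  ,,,,,,@@,,,,
k=21  @@@@@@@,@@@@
k=22  ,,,,,,,@@,,,
k=23  @@@@@@@@,@@@
k=24  ,,,,,,,,@@,,
k=25  @@@@@@@@@,@@

1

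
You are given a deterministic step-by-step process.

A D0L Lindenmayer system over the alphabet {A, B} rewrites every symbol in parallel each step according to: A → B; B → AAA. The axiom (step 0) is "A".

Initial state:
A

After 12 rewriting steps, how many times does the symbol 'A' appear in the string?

[0] A
[1] B
[2] AAA
[3] BBB
[4] AAAAAAAAA
[5] BBBBBBBBB
[6] AAAAAAAAAAAAAAAAAAAAAAAAAAA
[7] BBBBBBBBBBBBBBBBBBBBBBBBBBB
[8] AAAAAAAAAAAAAAAAAAAAAAAAAAAAAAAAAAAAAAAAAAAAAAAAAAAAAAAAAAAAAAAAAAAAAAAAAAAAAAAAA
[9] BBBBBBBBBBBBBBBBBBBBBBBBBBBBBBBBBBBBBBBBBBBBBBBBBBBBBBBBBBBBBBBBBBBBBBBBBBBBBBBBB
[10] AAAAAAAAAAAAAAAAAAAAAAAAAAAAAAAAAAAAAAAAAAAAAAAAAAAAAAAAAA…AAAAAAAAAAAAAAAAAAAAAAAAAAAAAAAAAAAAAAAAAAAAAAAAAAAAAAAAAA  (len 243)
[11] BBBBBBBBBBBBBBBBBBBBBBBBBBBBBBBBBBBBBBBBBBBBBBBBBBBBBBBBBB…BBBBBBBBBBBBBBBBBBBBBBBBBBBBBBBBBBBBBBBBBBBBBBBBBBBBBBBBBB  (len 243)
[12] AAAAAAAAAAAAAAAAAAAAAAAAAAAAAAAAAAAAAAAAAAAAAAAAAAAAAAAAAA…AAAAAAAAAAAAAAAAAAAAAAAAAAAAAAAAAAAAAAAAAAAAAAAAAAAAAAAAAA  (len 729)

729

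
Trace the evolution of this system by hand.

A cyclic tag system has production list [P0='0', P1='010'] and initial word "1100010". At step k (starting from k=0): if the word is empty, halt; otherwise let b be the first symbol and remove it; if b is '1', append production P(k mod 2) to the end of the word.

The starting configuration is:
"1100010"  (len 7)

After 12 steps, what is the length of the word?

5

gen 0: "1100010"  (len 7)
gen 1: "1000100"  (len 7)
gen 2: "000100010"  (len 9)
gen 3: "00100010"  (len 8)
gen 4: "0100010"  (len 7)
gen 5: "100010"  (len 6)
gen 6: "00010010"  (len 8)
gen 7: "0010010"  (len 7)
gen 8: "010010"  (len 6)
gen 9: "10010"  (len 5)
gen 10: "0010010"  (len 7)
gen 11: "010010"  (len 6)
gen 12: "10010"  (len 5)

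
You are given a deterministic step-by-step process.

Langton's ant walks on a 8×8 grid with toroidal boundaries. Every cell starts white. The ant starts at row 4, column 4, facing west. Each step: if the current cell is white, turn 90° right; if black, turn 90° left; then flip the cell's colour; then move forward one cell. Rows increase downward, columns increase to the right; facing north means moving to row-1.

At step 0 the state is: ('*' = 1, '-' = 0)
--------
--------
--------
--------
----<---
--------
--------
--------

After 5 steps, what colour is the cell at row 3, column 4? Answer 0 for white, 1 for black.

1

[0] --------
--------
--------
--------
----<---
--------
--------
--------
[1] --------
--------
--------
----^---
----*---
--------
--------
--------
[2] --------
--------
--------
----*>--
----*---
--------
--------
--------
[3] --------
--------
--------
----**--
----*v--
--------
--------
--------
[4] --------
--------
--------
----**--
----<*--
--------
--------
--------
[5] --------
--------
--------
----**--
-----*--
----v---
--------
--------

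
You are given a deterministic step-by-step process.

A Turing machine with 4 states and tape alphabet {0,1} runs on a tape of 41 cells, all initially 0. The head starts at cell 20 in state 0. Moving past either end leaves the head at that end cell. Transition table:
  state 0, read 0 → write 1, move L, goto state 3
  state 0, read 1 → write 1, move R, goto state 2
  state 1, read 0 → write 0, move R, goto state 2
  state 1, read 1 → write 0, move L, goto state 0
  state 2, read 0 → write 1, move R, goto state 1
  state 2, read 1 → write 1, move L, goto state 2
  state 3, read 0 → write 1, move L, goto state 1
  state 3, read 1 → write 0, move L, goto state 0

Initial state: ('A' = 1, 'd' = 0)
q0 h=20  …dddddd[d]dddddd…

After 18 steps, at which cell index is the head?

step 0: q0 h=20  …dddddd[d]dddddd…
step 1: q3 h=19  …dddddd[d]Addddd…
step 2: q1 h=18  …dddddd[d]AAdddd…
step 3: q2 h=19  …dddddd[A]Addddd…
step 4: q2 h=18  …dddddd[d]AAdddd…
step 5: q1 h=19  …dddddA[A]Addddd…
step 6: q0 h=18  …dddddd[A]dAdddd…
step 7: q2 h=19  …dddddA[d]Addddd…
step 8: q1 h=20  …ddddAA[A]dddddd…
step 9: q0 h=19  …dddddA[A]dddddd…
step 10: q2 h=20  …ddddAA[d]dddddd…
step 11: q1 h=21  …dddAAA[d]dddddd…
step 12: q2 h=22  …ddAAAd[d]dddddd…
step 13: q1 h=23  …dAAAdA[d]dddddd…
step 14: q2 h=24  …AAAdAd[d]dddddd…
step 15: q1 h=25  …AAdAdA[d]dddddd…
step 16: q2 h=26  …AdAdAd[d]dddddd…
step 17: q1 h=27  …dAdAdA[d]dddddd…
step 18: q2 h=28  …AdAdAd[d]dddddd…

28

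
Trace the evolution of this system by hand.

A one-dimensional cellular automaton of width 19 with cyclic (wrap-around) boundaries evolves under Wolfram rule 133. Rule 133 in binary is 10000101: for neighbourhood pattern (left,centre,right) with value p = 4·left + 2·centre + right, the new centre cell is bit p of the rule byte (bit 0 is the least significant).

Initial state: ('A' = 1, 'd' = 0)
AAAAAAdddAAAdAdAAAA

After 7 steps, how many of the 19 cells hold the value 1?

[0] AAAAAAdddAAAdAdAAAA
[1] AAAAAddAddAddAddAAA
[2] AAAAdddAddAddAdddAA
[3] AAAddAdAddAddAdAddA
[4] AAdddAdAddAddAdAddd
[5] dddAdAdAddAddAdAdAd
[6] AAdAdAdAddAddAdAdAd
[7] dddAdAdAddAddAdAdAd

7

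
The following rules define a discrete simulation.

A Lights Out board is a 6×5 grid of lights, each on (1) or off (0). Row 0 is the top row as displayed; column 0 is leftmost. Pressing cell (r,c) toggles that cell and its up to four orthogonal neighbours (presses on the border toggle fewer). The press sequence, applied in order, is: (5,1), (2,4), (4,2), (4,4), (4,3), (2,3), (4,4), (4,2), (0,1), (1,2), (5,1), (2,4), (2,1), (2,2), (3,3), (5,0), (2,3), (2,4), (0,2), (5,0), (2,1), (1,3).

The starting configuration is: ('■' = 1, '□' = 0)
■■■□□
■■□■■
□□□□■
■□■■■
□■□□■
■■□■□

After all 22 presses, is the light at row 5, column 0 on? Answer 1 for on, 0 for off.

1

t=0: ■■■□□
■■□■■
□□□□■
■□■■■
□■□□■
■■□■□
t=1: ■■■□□
■■□■■
□□□□■
■□■■■
□□□□■
□□■■□
t=2: ■■■□□
■■□■□
□□□■□
■□■■□
□□□□■
□□■■□
t=3: ■■■□□
■■□■□
□□□■□
■□□■□
□■■■■
□□□■□
t=4: ■■■□□
■■□■□
□□□■□
■□□■■
□■■□□
□□□■■
t=5: ■■■□□
■■□■□
□□□■□
■□□□■
□■□■■
□□□□■
t=6: ■■■□□
■■□□□
□□■□■
■□□■■
□■□■■
□□□□■
t=7: ■■■□□
■■□□□
□□■□■
■□□■□
□■□□□
□□□□□
t=8: ■■■□□
■■□□□
□□■□■
■□■■□
□□■■□
□□■□□
t=9: □□□□□
■□□□□
□□■□■
■□■■□
□□■■□
□□■□□
t=10: □□■□□
■■■■□
□□□□■
■□■■□
□□■■□
□□■□□
t=11: □□■□□
■■■■□
□□□□■
■□■■□
□■■■□
■■□□□
t=12: □□■□□
■■■■■
□□□■□
■□■■■
□■■■□
■■□□□
t=13: □□■□□
■□■■■
■■■■□
■■■■■
□■■■□
■■□□□
t=14: □□■□□
■□□■■
■□□□□
■■□■■
□■■■□
■■□□□
t=15: □□■□□
■□□■■
■□□■□
■■■□□
□■■□□
■■□□□
t=16: □□■□□
■□□■■
■□□■□
■■■□□
■■■□□
□□□□□
t=17: □□■□□
■□□□■
■□■□■
■■■■□
■■■□□
□□□□□
t=18: □□■□□
■□□□□
■□■■□
■■■■■
■■■□□
□□□□□
t=19: □■□■□
■□■□□
■□■■□
■■■■■
■■■□□
□□□□□
t=20: □■□■□
■□■□□
■□■■□
■■■■■
□■■□□
■■□□□
t=21: □■□■□
■■■□□
□■□■□
■□■■■
□■■□□
■■□□□
t=22: □■□□□
■■□■■
□■□□□
■□■■■
□■■□□
■■□□□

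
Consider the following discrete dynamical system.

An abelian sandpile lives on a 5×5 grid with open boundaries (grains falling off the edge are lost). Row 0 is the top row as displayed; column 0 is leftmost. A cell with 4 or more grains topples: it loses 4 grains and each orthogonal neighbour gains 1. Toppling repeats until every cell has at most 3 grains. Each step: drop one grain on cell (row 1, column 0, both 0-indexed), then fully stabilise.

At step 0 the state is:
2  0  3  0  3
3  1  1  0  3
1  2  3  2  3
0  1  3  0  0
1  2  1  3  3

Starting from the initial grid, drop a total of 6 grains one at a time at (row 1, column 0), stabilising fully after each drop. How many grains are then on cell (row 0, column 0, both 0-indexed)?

0

k=0  2  0  3  0  3
3  1  1  0  3
1  2  3  2  3
0  1  3  0  0
1  2  1  3  3
k=1  3  0  3  0  3
0  2  1  0  3
2  2  3  2  3
0  1  3  0  0
1  2  1  3  3
k=2  3  0  3  0  3
1  2  1  0  3
2  2  3  2  3
0  1  3  0  0
1  2  1  3  3
k=3  3  0  3  0  3
2  2  1  0  3
2  2  3  2  3
0  1  3  0  0
1  2  1  3  3
k=4  3  0  3  0  3
3  2  1  0  3
2  2  3  2  3
0  1  3  0  0
1  2  1  3  3
k=5  0  1  3  0  3
1  3  1  0  3
3  2  3  2  3
0  1  3  0  0
1  2  1  3  3
k=6  0  1  3  0  3
2  3  1  0  3
3  2  3  2  3
0  1  3  0  0
1  2  1  3  3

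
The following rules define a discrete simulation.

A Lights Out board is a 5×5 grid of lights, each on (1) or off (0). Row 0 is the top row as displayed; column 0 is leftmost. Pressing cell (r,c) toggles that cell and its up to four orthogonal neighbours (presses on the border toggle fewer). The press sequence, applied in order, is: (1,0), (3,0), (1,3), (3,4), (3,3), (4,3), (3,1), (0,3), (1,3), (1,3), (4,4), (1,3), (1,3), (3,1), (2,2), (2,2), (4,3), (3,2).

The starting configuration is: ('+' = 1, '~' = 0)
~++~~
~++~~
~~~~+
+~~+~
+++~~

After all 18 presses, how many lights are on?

[0] ~++~~
~++~~
~~~~+
+~~+~
+++~~
[1] +++~~
+~+~~
+~~~+
+~~+~
+++~~
[2] +++~~
+~+~~
~~~~+
~+~+~
~++~~
[3] ++++~
+~~++
~~~++
~+~+~
~++~~
[4] ++++~
+~~++
~~~+~
~+~~+
~++~+
[5] ++++~
+~~++
~~~~~
~+++~
~++++
[6] ++++~
+~~++
~~~~~
~++~~
~+~~~
[7] ++++~
+~~++
~+~~~
+~~~~
~~~~~
[8] ++~~+
+~~~+
~+~~~
+~~~~
~~~~~
[9] ++~++
+~++~
~+~+~
+~~~~
~~~~~
[10] ++~~+
+~~~+
~+~~~
+~~~~
~~~~~
[11] ++~~+
+~~~+
~+~~~
+~~~+
~~~++
[12] ++~++
+~++~
~+~+~
+~~~+
~~~++
[13] ++~~+
+~~~+
~+~~~
+~~~+
~~~++
[14] ++~~+
+~~~+
~~~~~
~++~+
~+~++
[15] ++~~+
+~+~+
~+++~
~+~~+
~+~++
[16] ++~~+
+~~~+
~~~~~
~++~+
~+~++
[17] ++~~+
+~~~+
~~~~~
~++++
~++~~
[18] ++~~+
+~~~+
~~+~~
~~~~+
~+~~~

8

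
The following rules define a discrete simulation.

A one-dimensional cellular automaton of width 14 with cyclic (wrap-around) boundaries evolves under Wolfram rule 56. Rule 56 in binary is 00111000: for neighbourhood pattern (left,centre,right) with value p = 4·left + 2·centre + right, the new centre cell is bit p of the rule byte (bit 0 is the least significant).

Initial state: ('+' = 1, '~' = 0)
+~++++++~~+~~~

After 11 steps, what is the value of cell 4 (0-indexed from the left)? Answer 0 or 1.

1

[0] +~++++++~~+~~~
[1] ~++~~~~~+~~+~~
[2] ~+~+~~~~~+~~+~
[3] ~~+~+~~~~~+~~+
[4] +~~+~+~~~~~+~~
[5] ~+~~+~+~~~~~+~
[6] ~~+~~+~+~~~~~+
[7] +~~+~~+~+~~~~~
[8] ~+~~+~~+~+~~~~
[9] ~~+~~+~~+~+~~~
[10] ~~~+~~+~~+~+~~
[11] ~~~~+~~+~~+~+~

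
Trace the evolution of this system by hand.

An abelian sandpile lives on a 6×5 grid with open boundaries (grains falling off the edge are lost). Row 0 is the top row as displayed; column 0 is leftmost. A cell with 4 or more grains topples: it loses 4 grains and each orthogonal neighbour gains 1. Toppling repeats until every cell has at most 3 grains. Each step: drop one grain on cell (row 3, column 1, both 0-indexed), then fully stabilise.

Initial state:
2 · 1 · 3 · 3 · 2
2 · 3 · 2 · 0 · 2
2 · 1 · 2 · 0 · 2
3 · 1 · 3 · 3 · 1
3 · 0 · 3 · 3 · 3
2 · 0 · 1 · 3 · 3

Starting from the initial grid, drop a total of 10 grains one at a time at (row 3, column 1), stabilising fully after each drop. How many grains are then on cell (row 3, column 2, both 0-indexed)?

2

0) 2 · 1 · 3 · 3 · 2
2 · 3 · 2 · 0 · 2
2 · 1 · 2 · 0 · 2
3 · 1 · 3 · 3 · 1
3 · 0 · 3 · 3 · 3
2 · 0 · 1 · 3 · 3
1) 2 · 1 · 3 · 3 · 2
2 · 3 · 2 · 0 · 2
2 · 1 · 2 · 0 · 2
3 · 2 · 3 · 3 · 1
3 · 0 · 3 · 3 · 3
2 · 0 · 1 · 3 · 3
2) 2 · 1 · 3 · 3 · 2
2 · 3 · 2 · 0 · 2
2 · 1 · 2 · 0 · 2
3 · 3 · 3 · 3 · 1
3 · 0 · 3 · 3 · 3
2 · 0 · 1 · 3 · 3
3) 2 · 1 · 3 · 3 · 2
2 · 3 · 2 · 0 · 2
3 · 2 · 3 · 1 · 2
1 · 2 · 2 · 1 · 3
0 · 3 · 1 · 3 · 1
3 · 0 · 3 · 1 · 1
4) 2 · 1 · 3 · 3 · 2
2 · 3 · 2 · 0 · 2
3 · 2 · 3 · 1 · 2
1 · 3 · 2 · 1 · 3
0 · 3 · 1 · 3 · 1
3 · 0 · 3 · 1 · 1
5) 2 · 1 · 3 · 3 · 2
2 · 3 · 2 · 0 · 2
3 · 3 · 3 · 1 · 2
2 · 1 · 3 · 1 · 3
1 · 0 · 2 · 3 · 1
3 · 1 · 3 · 1 · 1
6) 2 · 1 · 3 · 3 · 2
2 · 3 · 2 · 0 · 2
3 · 3 · 3 · 1 · 2
2 · 2 · 3 · 1 · 3
1 · 0 · 2 · 3 · 1
3 · 1 · 3 · 1 · 1
7) 2 · 1 · 3 · 3 · 2
2 · 3 · 2 · 0 · 2
3 · 3 · 3 · 1 · 2
2 · 3 · 3 · 1 · 3
1 · 0 · 2 · 3 · 1
3 · 1 · 3 · 1 · 1
8) 3 · 3 · 1 · 0 · 3
0 · 2 · 1 · 2 · 2
2 · 3 · 2 · 2 · 2
0 · 3 · 1 · 2 · 3
2 · 1 · 3 · 3 · 1
3 · 1 · 3 · 1 · 1
9) 3 · 3 · 1 · 0 · 3
0 · 3 · 1 · 2 · 2
3 · 0 · 3 · 2 · 2
1 · 1 · 2 · 2 · 3
2 · 2 · 3 · 3 · 1
3 · 1 · 3 · 1 · 1
10) 3 · 3 · 1 · 0 · 3
0 · 3 · 1 · 2 · 2
3 · 0 · 3 · 2 · 2
1 · 2 · 2 · 2 · 3
2 · 2 · 3 · 3 · 1
3 · 1 · 3 · 1 · 1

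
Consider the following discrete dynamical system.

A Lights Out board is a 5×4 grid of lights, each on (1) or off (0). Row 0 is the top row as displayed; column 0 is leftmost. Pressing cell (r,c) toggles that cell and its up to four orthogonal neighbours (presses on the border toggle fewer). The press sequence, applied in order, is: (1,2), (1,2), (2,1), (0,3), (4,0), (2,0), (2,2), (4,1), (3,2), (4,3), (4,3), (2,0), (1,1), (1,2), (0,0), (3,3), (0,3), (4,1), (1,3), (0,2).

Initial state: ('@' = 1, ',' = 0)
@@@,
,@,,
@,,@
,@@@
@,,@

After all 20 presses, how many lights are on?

8

gen 0: @@@,
,@,,
@,,@
,@@@
@,,@
gen 1: @@,,
,,@@
@,@@
,@@@
@,,@
gen 2: @@@,
,@,,
@,,@
,@@@
@,,@
gen 3: @@@,
,,,,
,@@@
,,@@
@,,@
gen 4: @@,@
,,,@
,@@@
,,@@
@,,@
gen 5: @@,@
,,,@
,@@@
@,@@
,@,@
gen 6: @@,@
@,,@
@,@@
,,@@
,@,@
gen 7: @@,@
@,@@
@@,,
,,,@
,@,@
gen 8: @@,@
@,@@
@@,,
,@,@
@,@@
gen 9: @@,@
@,@@
@@@,
,,@,
@,,@
gen 10: @@,@
@,@@
@@@,
,,@@
@,@,
gen 11: @@,@
@,@@
@@@,
,,@,
@,,@
gen 12: @@,@
,,@@
,,@,
@,@,
@,,@
gen 13: @,,@
@@,@
,@@,
@,@,
@,,@
gen 14: @,@@
@,@,
,@,,
@,@,
@,,@
gen 15: ,@@@
,,@,
,@,,
@,@,
@,,@
gen 16: ,@@@
,,@,
,@,@
@,,@
@,,,
gen 17: ,@,,
,,@@
,@,@
@,,@
@,,,
gen 18: ,@,,
,,@@
,@,@
@@,@
,@@,
gen 19: ,@,@
,,,,
,@,,
@@,@
,@@,
gen 20: ,,@,
,,@,
,@,,
@@,@
,@@,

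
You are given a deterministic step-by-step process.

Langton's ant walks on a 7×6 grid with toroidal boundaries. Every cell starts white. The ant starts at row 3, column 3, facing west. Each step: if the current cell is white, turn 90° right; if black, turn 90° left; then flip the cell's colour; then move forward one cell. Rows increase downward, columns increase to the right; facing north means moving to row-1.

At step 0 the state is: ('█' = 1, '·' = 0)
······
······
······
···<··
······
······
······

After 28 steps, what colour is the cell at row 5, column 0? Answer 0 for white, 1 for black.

1

gen 0: ······
······
······
···<··
······
······
······
gen 1: ······
······
···^··
···█··
······
······
······
gen 2: ······
······
···█>·
···█··
······
······
······
gen 3: ······
······
···██·
···█v·
······
······
······
gen 4: ······
······
···██·
···<█·
······
······
······
gen 5: ······
······
···██·
····█·
···v··
······
······
gen 6: ······
······
···██·
····█·
··<█··
······
······
gen 7: ······
······
···██·
··^·█·
··██··
······
······
gen 8: ······
······
···██·
··█>█·
··██··
······
······
gen 9: ······
······
···██·
··███·
··█v··
······
······
gen 10: ······
······
···██·
··███·
··█·>·
······
······
gen 11: ······
······
···██·
··███·
··█·█·
····v·
······
gen 12: ······
······
···██·
··███·
··█·█·
···<█·
······
gen 13: ······
······
···██·
··███·
··█^█·
···██·
······
gen 14: ······
······
···██·
··███·
··██>·
···██·
······
gen 15: ······
······
···██·
··██^·
··██··
···██·
······
gen 16: ······
······
···██·
··█<··
··██··
···██·
······
gen 17: ······
······
···██·
··█···
··█v··
···██·
······
gen 18: ······
······
···██·
··█···
··█·>·
···██·
······
gen 19: ······
······
···██·
··█···
··█·█·
···█v·
······
gen 20: ······
······
···██·
··█···
··█·█·
···█·>
······
gen 21: ······
······
···██·
··█···
··█·█·
···█·█
·····v
gen 22: ······
······
···██·
··█···
··█·█·
···█·█
····<█
gen 23: ······
······
···██·
··█···
··█·█·
···█^█
····██
gen 24: ······
······
···██·
··█···
··█·█·
···██>
····██
gen 25: ······
······
···██·
··█···
··█·█^
···██·
····██
gen 26: ······
······
···██·
··█···
>·█·██
···██·
····██
gen 27: ······
······
···██·
··█···
█·█·██
v··██·
····██
gen 28: ······
······
···██·
··█···
█·█·██
█··██<
····██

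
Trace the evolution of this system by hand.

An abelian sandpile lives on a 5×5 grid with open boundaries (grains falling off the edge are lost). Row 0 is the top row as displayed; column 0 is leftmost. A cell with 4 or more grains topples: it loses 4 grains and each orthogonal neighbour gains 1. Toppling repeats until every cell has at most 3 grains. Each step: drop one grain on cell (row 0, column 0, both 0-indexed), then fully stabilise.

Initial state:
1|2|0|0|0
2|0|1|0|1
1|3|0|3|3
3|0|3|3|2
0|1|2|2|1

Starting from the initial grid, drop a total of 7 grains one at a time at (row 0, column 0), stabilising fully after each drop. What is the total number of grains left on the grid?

35

[0] 1|2|0|0|0
2|0|1|0|1
1|3|0|3|3
3|0|3|3|2
0|1|2|2|1
[1] 2|2|0|0|0
2|0|1|0|1
1|3|0|3|3
3|0|3|3|2
0|1|2|2|1
[2] 3|2|0|0|0
2|0|1|0|1
1|3|0|3|3
3|0|3|3|2
0|1|2|2|1
[3] 0|3|0|0|0
3|0|1|0|1
1|3|0|3|3
3|0|3|3|2
0|1|2|2|1
[4] 1|3|0|0|0
3|0|1|0|1
1|3|0|3|3
3|0|3|3|2
0|1|2|2|1
[5] 2|3|0|0|0
3|0|1|0|1
1|3|0|3|3
3|0|3|3|2
0|1|2|2|1
[6] 3|3|0|0|0
3|0|1|0|1
1|3|0|3|3
3|0|3|3|2
0|1|2|2|1
[7] 2|0|1|0|0
0|2|1|0|1
2|3|0|3|3
3|0|3|3|2
0|1|2|2|1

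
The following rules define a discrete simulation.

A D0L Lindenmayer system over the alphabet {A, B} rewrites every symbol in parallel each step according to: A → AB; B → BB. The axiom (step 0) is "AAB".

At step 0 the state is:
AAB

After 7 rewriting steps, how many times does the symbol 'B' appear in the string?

gen 0: AAB
gen 1: ABABBB
gen 2: ABBBABBBBBBB
gen 3: ABBBBBBBABBBBBBBBBBBBBBB
gen 4: ABBBBBBBBBBBBBBBABBBBBBBBBBBBBBBBBBBBBBBBBBBBBBB
gen 5: ABBBBBBBBBBBBBBBBBBBBBBBBBBBBBBBABBBBBBBBBBBBBBBBBBBBBBBBBBBBBBBBBBBBBBBBBBBBBBBBBBBBBBBBBBBBBBB
gen 6: ABBBBBBBBBBBBBBBBBBBBBBBBBBBBBBBBBBBBBBBBBBBBBBBBBBBBBBBBB…BBBBBBBBBBBBBBBBBBBBBBBBBBBBBBBBBBBBBBBBBBBBBBBBBBBBBBBBBB  (len 192)
gen 7: ABBBBBBBBBBBBBBBBBBBBBBBBBBBBBBBBBBBBBBBBBBBBBBBBBBBBBBBBB…BBBBBBBBBBBBBBBBBBBBBBBBBBBBBBBBBBBBBBBBBBBBBBBBBBBBBBBBBB  (len 384)

382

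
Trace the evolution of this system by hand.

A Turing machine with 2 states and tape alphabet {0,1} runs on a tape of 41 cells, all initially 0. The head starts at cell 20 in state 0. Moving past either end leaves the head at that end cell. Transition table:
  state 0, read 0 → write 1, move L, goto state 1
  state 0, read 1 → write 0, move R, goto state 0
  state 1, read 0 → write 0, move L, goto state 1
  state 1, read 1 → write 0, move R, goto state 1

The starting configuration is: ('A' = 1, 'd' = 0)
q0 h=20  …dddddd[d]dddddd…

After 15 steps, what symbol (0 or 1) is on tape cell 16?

step 0: q0 h=20  …dddddd[d]dddddd…
step 1: q1 h=19  …dddddd[d]Addddd…
step 2: q1 h=18  …dddddd[d]dAdddd…
step 3: q1 h=17  …dddddd[d]ddAddd…
step 4: q1 h=16  …dddddd[d]dddAdd…
step 5: q1 h=15  …dddddd[d]ddddAd…
step 6: q1 h=14  …dddddd[d]dddddA…
step 7: q1 h=13  …dddddd[d]dddddd…
step 8: q1 h=12  …dddddd[d]dddddd…
step 9: q1 h=11  …dddddd[d]dddddd…
step 10: q1 h=10  …dddddd[d]dddddd…
step 11: q1 h= 9  …dddddd[d]dddddd…
step 12: q1 h= 8  …dddddd[d]dddddd…
step 13: q1 h= 7  …dddddd[d]dddddd…
step 14: q1 h= 6  |dddddd[d]dddddd…
step 15: q1 h= 5  |ddddd[d]dddddd…

0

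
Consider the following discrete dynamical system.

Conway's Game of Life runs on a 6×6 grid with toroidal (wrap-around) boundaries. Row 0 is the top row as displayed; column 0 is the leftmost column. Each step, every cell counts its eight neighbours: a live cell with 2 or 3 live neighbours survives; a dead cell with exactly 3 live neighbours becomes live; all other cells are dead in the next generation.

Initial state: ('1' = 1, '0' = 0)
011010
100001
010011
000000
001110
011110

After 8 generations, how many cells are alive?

8

0) 011010
100001
010011
000000
001110
011110
1) 000010
001100
000011
001001
010010
000001
2) 000110
000101
001011
100101
100011
000011
3) 000100
001001
001000
010100
000100
100000
4) 000000
001100
011100
000100
001000
000000
5) 000000
010100
010010
010100
000000
000000
6) 000000
001000
110110
001000
000000
000000
7) 000000
011100
010100
011100
000000
000000
8) 001000
010100
100010
010100
001000
000000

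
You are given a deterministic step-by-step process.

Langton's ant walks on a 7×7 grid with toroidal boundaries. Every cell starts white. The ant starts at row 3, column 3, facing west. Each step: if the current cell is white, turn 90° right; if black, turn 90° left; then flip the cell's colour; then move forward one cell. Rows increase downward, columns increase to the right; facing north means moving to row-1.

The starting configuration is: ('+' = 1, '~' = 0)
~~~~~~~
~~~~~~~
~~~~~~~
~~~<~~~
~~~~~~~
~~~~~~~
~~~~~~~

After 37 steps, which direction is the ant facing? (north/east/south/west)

south

k=0  ~~~~~~~
~~~~~~~
~~~~~~~
~~~<~~~
~~~~~~~
~~~~~~~
~~~~~~~
k=1  ~~~~~~~
~~~~~~~
~~~^~~~
~~~+~~~
~~~~~~~
~~~~~~~
~~~~~~~
k=2  ~~~~~~~
~~~~~~~
~~~+>~~
~~~+~~~
~~~~~~~
~~~~~~~
~~~~~~~
k=3  ~~~~~~~
~~~~~~~
~~~++~~
~~~+v~~
~~~~~~~
~~~~~~~
~~~~~~~
k=4  ~~~~~~~
~~~~~~~
~~~++~~
~~~<+~~
~~~~~~~
~~~~~~~
~~~~~~~
k=5  ~~~~~~~
~~~~~~~
~~~++~~
~~~~+~~
~~~v~~~
~~~~~~~
~~~~~~~
k=6  ~~~~~~~
~~~~~~~
~~~++~~
~~~~+~~
~~<+~~~
~~~~~~~
~~~~~~~
k=7  ~~~~~~~
~~~~~~~
~~~++~~
~~^~+~~
~~++~~~
~~~~~~~
~~~~~~~
k=8  ~~~~~~~
~~~~~~~
~~~++~~
~~+>+~~
~~++~~~
~~~~~~~
~~~~~~~
k=9  ~~~~~~~
~~~~~~~
~~~++~~
~~+++~~
~~+v~~~
~~~~~~~
~~~~~~~
k=10  ~~~~~~~
~~~~~~~
~~~++~~
~~+++~~
~~+~>~~
~~~~~~~
~~~~~~~
k=11  ~~~~~~~
~~~~~~~
~~~++~~
~~+++~~
~~+~+~~
~~~~v~~
~~~~~~~
k=12  ~~~~~~~
~~~~~~~
~~~++~~
~~+++~~
~~+~+~~
~~~<+~~
~~~~~~~
k=13  ~~~~~~~
~~~~~~~
~~~++~~
~~+++~~
~~+^+~~
~~~++~~
~~~~~~~
k=14  ~~~~~~~
~~~~~~~
~~~++~~
~~+++~~
~~++>~~
~~~++~~
~~~~~~~
k=15  ~~~~~~~
~~~~~~~
~~~++~~
~~++^~~
~~++~~~
~~~++~~
~~~~~~~
k=16  ~~~~~~~
~~~~~~~
~~~++~~
~~+<~~~
~~++~~~
~~~++~~
~~~~~~~
k=17  ~~~~~~~
~~~~~~~
~~~++~~
~~+~~~~
~~+v~~~
~~~++~~
~~~~~~~
k=18  ~~~~~~~
~~~~~~~
~~~++~~
~~+~~~~
~~+~>~~
~~~++~~
~~~~~~~
k=19  ~~~~~~~
~~~~~~~
~~~++~~
~~+~~~~
~~+~+~~
~~~+v~~
~~~~~~~
k=20  ~~~~~~~
~~~~~~~
~~~++~~
~~+~~~~
~~+~+~~
~~~+~>~
~~~~~~~
k=21  ~~~~~~~
~~~~~~~
~~~++~~
~~+~~~~
~~+~+~~
~~~+~+~
~~~~~v~
k=22  ~~~~~~~
~~~~~~~
~~~++~~
~~+~~~~
~~+~+~~
~~~+~+~
~~~~<+~
k=23  ~~~~~~~
~~~~~~~
~~~++~~
~~+~~~~
~~+~+~~
~~~+^+~
~~~~++~
k=24  ~~~~~~~
~~~~~~~
~~~++~~
~~+~~~~
~~+~+~~
~~~++>~
~~~~++~
k=25  ~~~~~~~
~~~~~~~
~~~++~~
~~+~~~~
~~+~+^~
~~~++~~
~~~~++~
k=26  ~~~~~~~
~~~~~~~
~~~++~~
~~+~~~~
~~+~++>
~~~++~~
~~~~++~
k=27  ~~~~~~~
~~~~~~~
~~~++~~
~~+~~~~
~~+~+++
~~~++~v
~~~~++~
k=28  ~~~~~~~
~~~~~~~
~~~++~~
~~+~~~~
~~+~+++
~~~++<+
~~~~++~
k=29  ~~~~~~~
~~~~~~~
~~~++~~
~~+~~~~
~~+~+^+
~~~++++
~~~~++~
k=30  ~~~~~~~
~~~~~~~
~~~++~~
~~+~~~~
~~+~<~+
~~~++++
~~~~++~
k=31  ~~~~~~~
~~~~~~~
~~~++~~
~~+~~~~
~~+~~~+
~~~+v++
~~~~++~
k=32  ~~~~~~~
~~~~~~~
~~~++~~
~~+~~~~
~~+~~~+
~~~+~>+
~~~~++~
k=33  ~~~~~~~
~~~~~~~
~~~++~~
~~+~~~~
~~+~~^+
~~~+~~+
~~~~++~
k=34  ~~~~~~~
~~~~~~~
~~~++~~
~~+~~~~
~~+~~+>
~~~+~~+
~~~~++~
k=35  ~~~~~~~
~~~~~~~
~~~++~~
~~+~~~^
~~+~~+~
~~~+~~+
~~~~++~
k=36  ~~~~~~~
~~~~~~~
~~~++~~
>~+~~~+
~~+~~+~
~~~+~~+
~~~~++~
k=37  ~~~~~~~
~~~~~~~
~~~++~~
+~+~~~+
v~+~~+~
~~~+~~+
~~~~++~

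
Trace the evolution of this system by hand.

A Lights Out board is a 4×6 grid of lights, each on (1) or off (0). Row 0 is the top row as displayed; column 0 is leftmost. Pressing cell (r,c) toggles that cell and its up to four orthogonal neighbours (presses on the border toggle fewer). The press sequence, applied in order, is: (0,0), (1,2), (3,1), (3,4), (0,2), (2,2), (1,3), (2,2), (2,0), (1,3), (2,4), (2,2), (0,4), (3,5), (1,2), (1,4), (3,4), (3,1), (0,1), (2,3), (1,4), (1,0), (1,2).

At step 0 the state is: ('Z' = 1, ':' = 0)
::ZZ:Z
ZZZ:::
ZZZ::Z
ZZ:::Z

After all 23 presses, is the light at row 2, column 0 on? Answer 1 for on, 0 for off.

0) ::ZZ:Z
ZZZ:::
ZZZ::Z
ZZ:::Z
1) ZZZZ:Z
:ZZ:::
ZZZ::Z
ZZ:::Z
2) ZZ:Z:Z
:::Z::
ZZ:::Z
ZZ:::Z
3) ZZ:Z:Z
:::Z::
Z::::Z
::Z::Z
4) ZZ:Z:Z
:::Z::
Z:::ZZ
::ZZZ:
5) Z:Z::Z
::ZZ::
Z:::ZZ
::ZZZ:
6) Z:Z::Z
:::Z::
ZZZZZZ
:::ZZ:
7) Z:ZZ:Z
::Z:Z:
ZZZ:ZZ
:::ZZ:
8) Z:ZZ:Z
::::Z:
Z::ZZZ
::ZZZ:
9) Z:ZZ:Z
Z:::Z:
:Z:ZZZ
Z:ZZZ:
10) Z:Z::Z
Z:ZZ::
:Z::ZZ
Z:ZZZ:
11) Z:Z::Z
Z:ZZZ:
:Z:Z::
Z:ZZ::
12) Z:Z::Z
Z::ZZ:
::Z:::
Z::Z::
13) Z:ZZZ:
Z::Z::
::Z:::
Z::Z::
14) Z:ZZZ:
Z::Z::
::Z::Z
Z::ZZZ
15) Z::ZZ:
ZZZ:::
:::::Z
Z::ZZZ
16) Z::Z::
ZZZZZZ
::::ZZ
Z::ZZZ
17) Z::Z::
ZZZZZZ
:::::Z
Z:::::
18) Z::Z::
ZZZZZZ
:Z:::Z
:ZZ:::
19) :ZZZ::
Z:ZZZZ
:Z:::Z
:ZZ:::
20) :ZZZ::
Z:Z:ZZ
:ZZZZZ
:ZZZ::
21) :ZZZZ:
Z:ZZ::
:ZZZ:Z
:ZZZ::
22) ZZZZZ:
:ZZZ::
ZZZZ:Z
:ZZZ::
23) ZZ:ZZ:
::::::
ZZ:Z:Z
:ZZZ::

1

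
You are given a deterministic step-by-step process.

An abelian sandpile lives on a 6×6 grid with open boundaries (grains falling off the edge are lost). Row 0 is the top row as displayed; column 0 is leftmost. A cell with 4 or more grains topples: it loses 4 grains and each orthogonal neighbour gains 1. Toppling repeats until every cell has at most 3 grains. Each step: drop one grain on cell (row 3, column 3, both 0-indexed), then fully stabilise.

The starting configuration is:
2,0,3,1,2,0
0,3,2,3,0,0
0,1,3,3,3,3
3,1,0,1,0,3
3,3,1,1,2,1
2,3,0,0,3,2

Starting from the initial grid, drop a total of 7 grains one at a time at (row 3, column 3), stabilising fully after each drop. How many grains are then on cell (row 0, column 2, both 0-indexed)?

0) 2,0,3,1,2,0
0,3,2,3,0,0
0,1,3,3,3,3
3,1,0,1,0,3
3,3,1,1,2,1
2,3,0,0,3,2
1) 2,0,3,1,2,0
0,3,2,3,0,0
0,1,3,3,3,3
3,1,0,2,0,3
3,3,1,1,2,1
2,3,0,0,3,2
2) 2,0,3,1,2,0
0,3,2,3,0,0
0,1,3,3,3,3
3,1,0,3,0,3
3,3,1,1,2,1
2,3,0,0,3,2
3) 2,2,0,3,2,0
1,0,2,1,2,1
0,3,1,3,1,1
3,1,2,1,3,0
3,3,1,2,2,2
2,3,0,0,3,2
4) 2,2,0,3,2,0
1,0,2,1,2,1
0,3,1,3,1,1
3,1,2,2,3,0
3,3,1,2,2,2
2,3,0,0,3,2
5) 2,2,0,3,2,0
1,0,2,1,2,1
0,3,1,3,1,1
3,1,2,3,3,0
3,3,1,2,2,2
2,3,0,0,3,2
6) 2,2,0,3,2,0
1,0,2,2,2,1
0,3,2,0,3,1
3,1,3,2,0,1
3,3,1,3,3,2
2,3,0,0,3,2
7) 2,2,0,3,2,0
1,0,2,2,2,1
0,3,2,0,3,1
3,1,3,3,0,1
3,3,1,3,3,2
2,3,0,0,3,2

0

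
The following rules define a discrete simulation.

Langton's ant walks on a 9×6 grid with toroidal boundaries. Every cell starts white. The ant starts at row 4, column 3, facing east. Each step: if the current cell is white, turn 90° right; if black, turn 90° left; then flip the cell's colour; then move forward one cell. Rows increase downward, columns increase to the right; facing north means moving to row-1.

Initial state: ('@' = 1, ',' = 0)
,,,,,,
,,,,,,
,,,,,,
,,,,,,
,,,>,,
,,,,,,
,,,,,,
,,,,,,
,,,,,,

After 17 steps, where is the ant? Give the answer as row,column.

3,3

0) ,,,,,,
,,,,,,
,,,,,,
,,,,,,
,,,>,,
,,,,,,
,,,,,,
,,,,,,
,,,,,,
1) ,,,,,,
,,,,,,
,,,,,,
,,,,,,
,,,@,,
,,,v,,
,,,,,,
,,,,,,
,,,,,,
2) ,,,,,,
,,,,,,
,,,,,,
,,,,,,
,,,@,,
,,<@,,
,,,,,,
,,,,,,
,,,,,,
3) ,,,,,,
,,,,,,
,,,,,,
,,,,,,
,,^@,,
,,@@,,
,,,,,,
,,,,,,
,,,,,,
4) ,,,,,,
,,,,,,
,,,,,,
,,,,,,
,,@>,,
,,@@,,
,,,,,,
,,,,,,
,,,,,,
5) ,,,,,,
,,,,,,
,,,,,,
,,,^,,
,,@,,,
,,@@,,
,,,,,,
,,,,,,
,,,,,,
6) ,,,,,,
,,,,,,
,,,,,,
,,,@>,
,,@,,,
,,@@,,
,,,,,,
,,,,,,
,,,,,,
7) ,,,,,,
,,,,,,
,,,,,,
,,,@@,
,,@,v,
,,@@,,
,,,,,,
,,,,,,
,,,,,,
8) ,,,,,,
,,,,,,
,,,,,,
,,,@@,
,,@<@,
,,@@,,
,,,,,,
,,,,,,
,,,,,,
9) ,,,,,,
,,,,,,
,,,,,,
,,,^@,
,,@@@,
,,@@,,
,,,,,,
,,,,,,
,,,,,,
10) ,,,,,,
,,,,,,
,,,,,,
,,<,@,
,,@@@,
,,@@,,
,,,,,,
,,,,,,
,,,,,,
11) ,,,,,,
,,,,,,
,,^,,,
,,@,@,
,,@@@,
,,@@,,
,,,,,,
,,,,,,
,,,,,,
12) ,,,,,,
,,,,,,
,,@>,,
,,@,@,
,,@@@,
,,@@,,
,,,,,,
,,,,,,
,,,,,,
13) ,,,,,,
,,,,,,
,,@@,,
,,@v@,
,,@@@,
,,@@,,
,,,,,,
,,,,,,
,,,,,,
14) ,,,,,,
,,,,,,
,,@@,,
,,<@@,
,,@@@,
,,@@,,
,,,,,,
,,,,,,
,,,,,,
15) ,,,,,,
,,,,,,
,,@@,,
,,,@@,
,,v@@,
,,@@,,
,,,,,,
,,,,,,
,,,,,,
16) ,,,,,,
,,,,,,
,,@@,,
,,,@@,
,,,>@,
,,@@,,
,,,,,,
,,,,,,
,,,,,,
17) ,,,,,,
,,,,,,
,,@@,,
,,,^@,
,,,,@,
,,@@,,
,,,,,,
,,,,,,
,,,,,,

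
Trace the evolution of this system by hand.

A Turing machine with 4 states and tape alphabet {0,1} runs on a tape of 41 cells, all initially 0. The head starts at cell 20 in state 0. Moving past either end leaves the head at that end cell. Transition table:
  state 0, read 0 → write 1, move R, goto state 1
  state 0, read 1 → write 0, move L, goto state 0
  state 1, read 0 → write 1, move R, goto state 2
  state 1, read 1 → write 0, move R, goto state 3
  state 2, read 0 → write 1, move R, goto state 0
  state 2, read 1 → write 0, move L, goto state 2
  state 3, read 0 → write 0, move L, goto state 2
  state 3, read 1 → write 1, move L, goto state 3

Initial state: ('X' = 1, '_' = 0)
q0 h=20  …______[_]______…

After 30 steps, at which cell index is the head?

k=0  q0 h=20  …______[_]______…
k=1  q1 h=21  …_____X[_]______…
k=2  q2 h=22  …____XX[_]______…
k=3  q0 h=23  …___XXX[_]______…
k=4  q1 h=24  …__XXXX[_]______…
k=5  q2 h=25  …_XXXXX[_]______…
k=6  q0 h=26  …XXXXXX[_]______…
k=7  q1 h=27  …XXXXXX[_]______…
k=8  q2 h=28  …XXXXXX[_]______…
k=9  q0 h=29  …XXXXXX[_]______…
k=10  q1 h=30  …XXXXXX[_]______…
k=11  q2 h=31  …XXXXXX[_]______…
k=12  q0 h=32  …XXXXXX[_]______…
k=13  q1 h=33  …XXXXXX[_]______…
k=14  q2 h=34  …XXXXXX[_]______|
k=15  q0 h=35  …XXXXXX[_]_____|
k=16  q1 h=36  …XXXXXX[_]____|
k=17  q2 h=37  …XXXXXX[_]___|
k=18  q0 h=38  …XXXXXX[_]__|
k=19  q1 h=39  …XXXXXX[_]_|
k=20  q2 h=40  …XXXXXX[_]|
k=21  q0 h=40  …XXXXXX[X]|
k=22  q0 h=39  …XXXXXX[X]_|
k=23  q0 h=38  …XXXXXX[X]__|
k=24  q0 h=37  …XXXXXX[X]___|
k=25  q0 h=36  …XXXXXX[X]____|
k=26  q0 h=35  …XXXXXX[X]_____|
k=27  q0 h=34  …XXXXXX[X]______|
k=28  q0 h=33  …XXXXXX[X]______…
k=29  q0 h=32  …XXXXXX[X]______…
k=30  q0 h=31  …XXXXXX[X]______…

31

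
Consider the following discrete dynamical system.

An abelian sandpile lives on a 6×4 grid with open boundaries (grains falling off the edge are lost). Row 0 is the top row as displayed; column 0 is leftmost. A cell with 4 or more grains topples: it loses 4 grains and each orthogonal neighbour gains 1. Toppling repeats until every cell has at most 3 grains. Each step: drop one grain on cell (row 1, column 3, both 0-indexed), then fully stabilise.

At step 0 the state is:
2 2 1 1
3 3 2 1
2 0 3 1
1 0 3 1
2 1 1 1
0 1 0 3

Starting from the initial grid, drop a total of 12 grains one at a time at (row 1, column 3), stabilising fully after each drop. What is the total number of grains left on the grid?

t=0: 2 2 1 1
3 3 2 1
2 0 3 1
1 0 3 1
2 1 1 1
0 1 0 3
t=1: 2 2 1 1
3 3 2 2
2 0 3 1
1 0 3 1
2 1 1 1
0 1 0 3
t=2: 2 2 1 1
3 3 2 3
2 0 3 1
1 0 3 1
2 1 1 1
0 1 0 3
t=3: 2 2 1 2
3 3 3 0
2 0 3 2
1 0 3 1
2 1 1 1
0 1 0 3
t=4: 2 2 1 2
3 3 3 1
2 0 3 2
1 0 3 1
2 1 1 1
0 1 0 3
t=5: 2 2 1 2
3 3 3 2
2 0 3 2
1 0 3 1
2 1 1 1
0 1 0 3
t=6: 2 2 1 2
3 3 3 3
2 0 3 2
1 0 3 1
2 1 1 1
0 1 0 3
t=7: 3 3 2 3
0 1 2 2
3 2 2 0
1 1 0 3
2 1 2 1
0 1 0 3
t=8: 3 3 2 3
0 1 2 3
3 2 2 0
1 1 0 3
2 1 2 1
0 1 0 3
t=9: 3 3 3 0
0 1 3 1
3 2 2 1
1 1 0 3
2 1 2 1
0 1 0 3
t=10: 3 3 3 0
0 1 3 2
3 2 2 1
1 1 0 3
2 1 2 1
0 1 0 3
t=11: 3 3 3 0
0 1 3 3
3 2 2 1
1 1 0 3
2 1 2 1
0 1 0 3
t=12: 0 1 1 2
1 3 1 1
3 2 3 2
1 1 0 3
2 1 2 1
0 1 0 3

35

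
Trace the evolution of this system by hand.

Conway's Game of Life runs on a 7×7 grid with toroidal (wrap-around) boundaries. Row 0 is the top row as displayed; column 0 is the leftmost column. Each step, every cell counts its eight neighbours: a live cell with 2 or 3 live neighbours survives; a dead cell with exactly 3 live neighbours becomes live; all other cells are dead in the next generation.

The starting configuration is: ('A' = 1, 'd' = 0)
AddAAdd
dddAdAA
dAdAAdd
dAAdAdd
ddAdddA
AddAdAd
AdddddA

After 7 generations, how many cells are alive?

10

[0] AddAAdd
dddAdAA
dAdAAdd
dAAdAdd
ddAdddA
AddAdAd
AdddddA
[1] AddAAdd
AddddAA
AAddddd
AAddAAd
AdAdAAA
AAdddAd
AAdAdAd
[2] ddAAddd
ddddAAd
ddddAdd
ddAAAdd
ddAAddd
dddAddd
dddAdAd
[3] ddAAdAd
ddddAAd
ddddddd
ddAdAdd
ddddddd
dddAddd
dddAddd
[4] ddAAdAd
dddAAAd
dddAAAd
ddddddd
dddAddd
ddddddd
dddAddd
[5] ddAddAd
ddddddA
dddAdAd
dddAddd
ddddddd
ddddddd
ddAAAdd
[6] ddAdAAd
ddddAAA
ddddAdd
ddddAdd
ddddddd
dddAddd
ddAAAdd
[7] ddAdddA
ddddddA
dddAAdd
ddddddd
ddddddd
ddAAAdd
ddAddAd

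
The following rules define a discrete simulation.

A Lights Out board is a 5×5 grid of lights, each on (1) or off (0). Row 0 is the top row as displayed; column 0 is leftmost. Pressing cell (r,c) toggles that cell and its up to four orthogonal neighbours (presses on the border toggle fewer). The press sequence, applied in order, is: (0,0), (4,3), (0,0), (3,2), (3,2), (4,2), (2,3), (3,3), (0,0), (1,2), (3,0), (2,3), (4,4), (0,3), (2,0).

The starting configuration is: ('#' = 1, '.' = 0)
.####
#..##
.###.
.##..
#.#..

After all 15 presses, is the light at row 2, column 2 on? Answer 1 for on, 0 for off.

0) .####
#..##
.###.
.##..
#.#..
1) #.###
...##
.###.
.##..
#.#..
2) #.###
...##
.###.
.###.
#..##
3) .####
#..##
.###.
.###.
#..##
4) .####
#..##
.#.#.
.....
#.###
5) .####
#..##
.###.
.###.
#..##
6) .####
#..##
.###.
.#.#.
###.#
7) .####
#...#
.#..#
.#...
###.#
8) .####
#...#
.#.##
.####
#####
9) #.###
....#
.#.##
.####
#####
10) #..##
.####
.####
.####
#####
11) #..##
.####
#####
#.###
.####
12) #..##
.##.#
##...
#.#.#
.####
13) #..##
.##.#
##...
#.#..
.##..
14) #.#..
.####
##...
#.#..
.##..
15) #.#..
#####
.....
..#..
.##..

0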